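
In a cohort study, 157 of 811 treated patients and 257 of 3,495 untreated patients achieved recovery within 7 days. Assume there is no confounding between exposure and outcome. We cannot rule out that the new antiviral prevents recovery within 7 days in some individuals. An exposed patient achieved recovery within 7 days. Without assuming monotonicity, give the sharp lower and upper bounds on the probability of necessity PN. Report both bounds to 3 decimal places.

0.620 ≤ PN ≤ 1.000

p₁ = P(outcome | exposed) = 157/811 = 0.19359
p₀ = P(outcome | unexposed) = 257/3495 = 0.073534
Under exogeneity alone the bounds on PN are max{0,(p₁−p₀)/p₁} ≤ PN ≤ min{1,(1−p₀)/p₁}.
  lower = (p₁ − p₀)/p₁ = 0.12005 / 0.19359 ≈ 0.6202
  upper = min{1, (1 − p₀)/p₁} = 0.92647 / 0.19359 ≈ 4.7858 → capped at 1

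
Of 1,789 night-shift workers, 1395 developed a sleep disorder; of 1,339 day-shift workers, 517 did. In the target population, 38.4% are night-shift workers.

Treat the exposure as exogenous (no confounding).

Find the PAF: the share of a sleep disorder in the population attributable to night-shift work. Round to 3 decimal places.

PAF ≈ 0.281

p₁ = P(outcome | exposed) = 1395/1789 = 0.77977
p₀ = P(outcome | unexposed) = 517/1339 = 0.38611
Overall risk P(Y=1) = π·p₁ + (1−π)·p₀ = 0.384×0.77977 + 0.616×0.38611 = 0.53727.
Under exogeneity, PAF = [P(Y=1) − p₀] / P(Y=1).
PAF = (0.53727 − 0.38611) / 0.53727 ≈ 0.2814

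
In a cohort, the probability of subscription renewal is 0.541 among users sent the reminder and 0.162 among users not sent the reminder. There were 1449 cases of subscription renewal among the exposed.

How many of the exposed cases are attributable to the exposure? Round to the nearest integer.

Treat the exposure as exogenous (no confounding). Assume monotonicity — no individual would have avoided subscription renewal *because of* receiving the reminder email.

about 1015 cases

Let p₁ = 0.541, p₀ = 0.162.
PN = (p₁ − p₀)/p₁ = (0.541 − 0.162) / 0.541 ≈ 0.70055.
Attributable cases ≈ PN × (exposed cases) = 0.70055 × 1449 ≈ 1015.10.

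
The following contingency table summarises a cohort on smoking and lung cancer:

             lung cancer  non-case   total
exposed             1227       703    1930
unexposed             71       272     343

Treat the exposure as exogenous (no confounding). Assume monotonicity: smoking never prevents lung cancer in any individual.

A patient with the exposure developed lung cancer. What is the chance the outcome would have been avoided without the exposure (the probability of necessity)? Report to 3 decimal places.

p₁ = P(outcome | exposed) = 1227/1930 = 0.63575
p₀ = P(outcome | unexposed) = 71/343 = 0.207
Under exogeneity and monotonicity, PN = (p₁ − p₀) / p₁.
PN = (0.63575 − 0.207) / 0.63575 = 0.42875 / 0.63575 ≈ 0.6744

PN ≈ 0.674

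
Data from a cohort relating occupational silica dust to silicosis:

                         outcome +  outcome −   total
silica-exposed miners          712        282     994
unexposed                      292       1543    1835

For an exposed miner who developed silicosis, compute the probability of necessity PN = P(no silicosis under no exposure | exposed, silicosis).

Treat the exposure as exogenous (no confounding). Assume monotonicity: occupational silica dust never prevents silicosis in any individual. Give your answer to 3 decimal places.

PN ≈ 0.778

p₁ = P(outcome | exposed) = 712/994 = 0.7163
p₀ = P(outcome | unexposed) = 292/1835 = 0.15913
Under exogeneity and monotonicity, PN = (p₁ − p₀)/p₁.
PN = (0.7163 − 0.15913) / 0.7163 ≈ 0.7778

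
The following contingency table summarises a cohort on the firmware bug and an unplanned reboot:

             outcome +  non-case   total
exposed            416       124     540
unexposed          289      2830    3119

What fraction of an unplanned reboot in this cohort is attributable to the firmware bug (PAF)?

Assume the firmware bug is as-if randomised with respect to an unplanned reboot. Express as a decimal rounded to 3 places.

PAF ≈ 0.519

p₁ = P(outcome | exposed) = 416/540 = 0.77037
p₀ = P(outcome | unexposed) = 289/3119 = 0.092658
Exposure prevalence π = 540/3659 = 0.14758; overall risk P(Y=1) = 0.19268.
Under exogeneity, PAF = [P(Y=1) − p₀]/P(Y=1).
PAF = (0.19268 − 0.092658) / 0.19268 ≈ 0.5191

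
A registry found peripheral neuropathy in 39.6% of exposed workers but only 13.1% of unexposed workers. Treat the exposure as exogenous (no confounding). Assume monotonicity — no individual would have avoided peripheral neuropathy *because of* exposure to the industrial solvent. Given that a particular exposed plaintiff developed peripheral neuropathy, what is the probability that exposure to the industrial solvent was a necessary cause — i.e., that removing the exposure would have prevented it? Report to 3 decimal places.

p₁ = 0.396, p₀ = 0.131.
Under exogeneity and monotonicity, PN = (p₁ − p₀) / p₁.
PN = (0.396 − 0.131) / 0.396 = 0.265 / 0.396 ≈ 0.6692

PN ≈ 0.669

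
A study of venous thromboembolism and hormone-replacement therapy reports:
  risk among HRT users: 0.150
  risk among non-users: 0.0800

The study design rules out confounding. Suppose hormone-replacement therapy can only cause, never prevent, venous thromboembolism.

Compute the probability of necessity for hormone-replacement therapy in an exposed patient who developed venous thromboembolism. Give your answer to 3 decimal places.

PN ≈ 0.467

Let p₁ = 0.15, p₀ = 0.08.
Under exogeneity and monotonicity, PN = (p₁ − p₀) / p₁.
PN = (0.15 − 0.08) / 0.15 = 0.07 / 0.15 ≈ 0.4667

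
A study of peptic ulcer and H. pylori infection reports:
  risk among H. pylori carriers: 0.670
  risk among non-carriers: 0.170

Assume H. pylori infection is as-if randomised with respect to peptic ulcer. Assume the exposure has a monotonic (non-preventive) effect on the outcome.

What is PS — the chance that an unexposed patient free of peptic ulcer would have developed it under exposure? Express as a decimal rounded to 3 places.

PS ≈ 0.602

Let p₁ = 0.67, p₀ = 0.17.
Under exogeneity and monotonicity, PS = (p₁ − p₀) / (1 − p₀).
PS = (0.67 − 0.17) / (1 − 0.17) = 0.5 / 0.83 ≈ 0.6024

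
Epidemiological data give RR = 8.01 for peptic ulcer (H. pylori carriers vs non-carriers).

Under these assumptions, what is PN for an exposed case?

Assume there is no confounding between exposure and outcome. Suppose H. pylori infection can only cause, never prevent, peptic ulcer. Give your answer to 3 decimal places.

PN ≈ 0.875

Under exogeneity and monotonicity, PN = (RR − 1) / RR = 1 − 1/RR.
PN = (8.01 − 1) / 8.01 = 7.01 / 8.01 ≈ 0.8752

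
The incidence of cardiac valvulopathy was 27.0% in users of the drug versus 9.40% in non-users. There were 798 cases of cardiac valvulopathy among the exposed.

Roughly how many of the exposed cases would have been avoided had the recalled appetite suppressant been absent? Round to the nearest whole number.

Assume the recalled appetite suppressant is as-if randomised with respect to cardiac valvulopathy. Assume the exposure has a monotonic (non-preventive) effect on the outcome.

p₁ = 0.27, p₀ = 0.094.
PN = (p₁ − p₀)/p₁ = (0.27 − 0.094) / 0.27 ≈ 0.65185.
Attributable cases ≈ PN × (exposed cases) = 0.65185 × 798 ≈ 520.18.

about 520 cases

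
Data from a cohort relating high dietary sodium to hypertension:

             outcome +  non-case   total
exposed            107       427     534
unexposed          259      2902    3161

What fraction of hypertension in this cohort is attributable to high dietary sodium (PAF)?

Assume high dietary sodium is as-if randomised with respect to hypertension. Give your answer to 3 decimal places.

PAF ≈ 0.173

p₁ = P(outcome | exposed) = 107/534 = 0.20037
p₀ = P(outcome | unexposed) = 259/3161 = 0.081936
Exposure prevalence π = 534/3695 = 0.14452; overall risk P(Y=1) = 0.099053.
Under exogeneity, PAF = [P(Y=1) − p₀]/P(Y=1).
PAF = (0.099053 − 0.081936) / 0.099053 ≈ 0.1728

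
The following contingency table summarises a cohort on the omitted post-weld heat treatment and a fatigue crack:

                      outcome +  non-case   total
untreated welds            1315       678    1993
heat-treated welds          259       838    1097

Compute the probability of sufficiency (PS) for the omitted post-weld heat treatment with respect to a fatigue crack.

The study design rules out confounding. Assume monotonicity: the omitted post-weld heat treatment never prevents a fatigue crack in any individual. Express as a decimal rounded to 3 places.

p₁ = P(outcome | exposed) = 1315/1993 = 0.65981
p₀ = P(outcome | unexposed) = 259/1097 = 0.2361
Under exogeneity and monotonicity, PS = (p₁ − p₀) / (1 − p₀).
PS = (0.65981 − 0.2361) / (1 − 0.2361) = 0.42371 / 0.7639 ≈ 0.5547

PS ≈ 0.555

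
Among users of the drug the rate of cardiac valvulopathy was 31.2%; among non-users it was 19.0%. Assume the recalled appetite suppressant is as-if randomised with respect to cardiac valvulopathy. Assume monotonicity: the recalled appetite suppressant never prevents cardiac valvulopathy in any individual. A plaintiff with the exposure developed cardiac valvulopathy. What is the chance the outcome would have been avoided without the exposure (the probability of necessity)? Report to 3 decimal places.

PN ≈ 0.391

p₁ = 0.312, p₀ = 0.19.
Under exogeneity and monotonicity, PN = (p₁ − p₀) / p₁.
PN = (0.312 − 0.19) / 0.312 = 0.122 / 0.312 ≈ 0.3910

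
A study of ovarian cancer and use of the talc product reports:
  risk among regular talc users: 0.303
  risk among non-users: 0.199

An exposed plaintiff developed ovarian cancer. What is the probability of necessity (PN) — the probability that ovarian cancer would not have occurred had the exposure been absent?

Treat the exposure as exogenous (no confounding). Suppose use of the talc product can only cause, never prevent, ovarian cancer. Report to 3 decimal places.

Let p₁ = 0.303, p₀ = 0.199.
Under exogeneity and monotonicity, PN = (p₁ − p₀) / p₁.
PN = (0.303 − 0.199) / 0.303 = 0.104 / 0.303 ≈ 0.3432

PN ≈ 0.343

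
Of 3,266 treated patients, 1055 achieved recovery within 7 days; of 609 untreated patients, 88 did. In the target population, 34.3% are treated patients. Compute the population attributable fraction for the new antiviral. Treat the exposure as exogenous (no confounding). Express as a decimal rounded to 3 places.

PAF ≈ 0.298

p₁ = P(outcome | exposed) = 1055/3266 = 0.32303
p₀ = P(outcome | unexposed) = 88/609 = 0.1445
Overall risk P(Y=1) = π·p₁ + (1−π)·p₀ = 0.343×0.32303 + 0.657×0.1445 = 0.20573.
Under exogeneity, PAF = [P(Y=1) − p₀] / P(Y=1).
PAF = (0.20573 − 0.1445) / 0.20573 ≈ 0.2976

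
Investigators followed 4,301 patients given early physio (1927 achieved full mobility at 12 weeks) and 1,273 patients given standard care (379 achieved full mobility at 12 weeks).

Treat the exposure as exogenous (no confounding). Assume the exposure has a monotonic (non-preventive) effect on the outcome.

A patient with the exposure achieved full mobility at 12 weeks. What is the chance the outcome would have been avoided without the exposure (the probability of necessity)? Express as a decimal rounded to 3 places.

p₁ = P(outcome | exposed) = 1927/4301 = 0.44804
p₀ = P(outcome | unexposed) = 379/1273 = 0.29772
Under exogeneity and monotonicity, PN = (p₁ − p₀) / p₁.
PN = (0.44804 − 0.29772) / 0.44804 = 0.15031 / 0.44804 ≈ 0.3355

PN ≈ 0.335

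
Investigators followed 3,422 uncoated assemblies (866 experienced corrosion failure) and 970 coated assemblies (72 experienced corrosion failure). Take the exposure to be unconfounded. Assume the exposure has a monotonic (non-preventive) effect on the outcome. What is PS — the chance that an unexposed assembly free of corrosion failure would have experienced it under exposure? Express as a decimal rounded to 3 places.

p₁ = P(outcome | exposed) = 866/3422 = 0.25307
p₀ = P(outcome | unexposed) = 72/970 = 0.074227
Under exogeneity and monotonicity, PS = (p₁ − p₀) / (1 − p₀).
PS = (0.25307 − 0.074227) / (1 − 0.074227) = 0.17884 / 0.92577 ≈ 0.1932

PS ≈ 0.193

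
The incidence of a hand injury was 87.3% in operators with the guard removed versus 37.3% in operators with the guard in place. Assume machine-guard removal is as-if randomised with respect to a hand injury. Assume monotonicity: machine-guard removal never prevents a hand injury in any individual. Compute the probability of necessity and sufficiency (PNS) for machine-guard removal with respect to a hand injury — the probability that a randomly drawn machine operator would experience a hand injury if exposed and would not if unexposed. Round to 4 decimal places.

PNS ≈ 0.5000

p₁ = 0.873, p₀ = 0.373.
Under exogeneity and monotonicity, PNS = p₁ − p₀.
PNS = 0.873 − 0.373 = 0.5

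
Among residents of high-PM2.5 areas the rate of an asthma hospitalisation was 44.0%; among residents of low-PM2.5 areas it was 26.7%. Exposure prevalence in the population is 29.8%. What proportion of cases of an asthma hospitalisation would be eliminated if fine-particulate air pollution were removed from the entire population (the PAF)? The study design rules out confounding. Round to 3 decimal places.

p₁ = 0.44, p₀ = 0.267.
Overall risk P(Y=1) = π·p₁ + (1−π)·p₀ = 0.298×0.44 + 0.702×0.267 = 0.31855.
Under exogeneity, PAF = [P(Y=1) − p₀] / P(Y=1).
PAF = (0.31855 − 0.267) / 0.31855 ≈ 0.1618

PAF ≈ 0.162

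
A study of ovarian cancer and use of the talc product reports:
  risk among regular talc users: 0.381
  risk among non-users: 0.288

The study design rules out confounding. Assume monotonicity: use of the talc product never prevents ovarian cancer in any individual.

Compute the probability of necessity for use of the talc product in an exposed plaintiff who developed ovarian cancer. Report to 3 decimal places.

PN ≈ 0.244

Let p₁ = 0.381, p₀ = 0.288.
Under exogeneity and monotonicity, PN = (p₁ − p₀) / p₁.
PN = (0.381 − 0.288) / 0.381 = 0.093 / 0.381 ≈ 0.2441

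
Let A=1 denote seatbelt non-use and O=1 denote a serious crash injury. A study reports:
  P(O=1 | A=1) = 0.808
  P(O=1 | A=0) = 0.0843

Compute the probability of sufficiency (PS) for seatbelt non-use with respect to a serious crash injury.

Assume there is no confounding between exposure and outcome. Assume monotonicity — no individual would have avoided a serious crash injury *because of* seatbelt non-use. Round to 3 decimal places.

PS ≈ 0.790

Let p₁ = 0.808, p₀ = 0.0843.
Under exogeneity and monotonicity, PS = (p₁ − p₀) / (1 − p₀).
PS = (0.808 − 0.0843) / (1 − 0.0843) = 0.7237 / 0.9157 ≈ 0.7903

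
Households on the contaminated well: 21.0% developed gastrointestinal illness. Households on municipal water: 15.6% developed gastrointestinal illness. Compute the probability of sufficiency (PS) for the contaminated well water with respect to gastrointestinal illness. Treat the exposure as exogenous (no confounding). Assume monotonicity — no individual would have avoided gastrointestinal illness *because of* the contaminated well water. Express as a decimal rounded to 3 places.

p₁ = 0.21, p₀ = 0.156.
Under exogeneity and monotonicity, PS = (p₁ − p₀) / (1 − p₀).
PS = (0.21 − 0.156) / (1 − 0.156) = 0.054 / 0.844 ≈ 0.0640

PS ≈ 0.064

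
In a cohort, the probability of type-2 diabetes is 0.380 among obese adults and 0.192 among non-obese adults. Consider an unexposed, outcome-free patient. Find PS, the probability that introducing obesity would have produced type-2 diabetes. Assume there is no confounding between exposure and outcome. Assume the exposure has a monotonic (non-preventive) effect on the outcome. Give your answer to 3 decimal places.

PS ≈ 0.233

Let p₁ = 0.38, p₀ = 0.192.
Under exogeneity and monotonicity, PS = (p₁ − p₀) / (1 − p₀).
PS = (0.38 − 0.192) / (1 − 0.192) = 0.188 / 0.808 ≈ 0.2327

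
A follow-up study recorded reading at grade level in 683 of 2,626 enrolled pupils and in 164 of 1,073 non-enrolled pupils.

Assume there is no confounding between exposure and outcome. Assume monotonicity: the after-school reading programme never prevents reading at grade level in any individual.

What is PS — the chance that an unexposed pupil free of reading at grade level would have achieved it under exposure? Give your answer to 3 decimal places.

PS ≈ 0.127

p₁ = P(outcome | exposed) = 683/2626 = 0.26009
p₀ = P(outcome | unexposed) = 164/1073 = 0.15284
Under exogeneity and monotonicity, PS = (p₁ − p₀) / (1 − p₀).
PS = (0.26009 − 0.15284) / (1 − 0.15284) = 0.10725 / 0.84716 ≈ 0.1266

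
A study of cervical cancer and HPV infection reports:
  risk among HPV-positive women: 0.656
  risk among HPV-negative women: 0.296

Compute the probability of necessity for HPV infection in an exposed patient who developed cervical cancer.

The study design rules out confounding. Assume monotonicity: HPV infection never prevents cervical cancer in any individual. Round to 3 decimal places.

Let p₁ = 0.656, p₀ = 0.296.
Under exogeneity and monotonicity, PN = (p₁ − p₀) / p₁.
PN = (0.656 − 0.296) / 0.656 = 0.36 / 0.656 ≈ 0.5488

PN ≈ 0.549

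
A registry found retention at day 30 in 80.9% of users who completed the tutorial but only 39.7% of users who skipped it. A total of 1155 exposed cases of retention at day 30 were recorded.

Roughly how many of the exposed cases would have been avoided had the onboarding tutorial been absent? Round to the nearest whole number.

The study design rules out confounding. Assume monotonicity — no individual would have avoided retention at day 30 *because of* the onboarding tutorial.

p₁ = 0.809, p₀ = 0.397.
PN = (p₁ − p₀)/p₁ = (0.809 − 0.397) / 0.809 ≈ 0.50927.
Attributable cases ≈ PN × (exposed cases) = 0.50927 × 1155 ≈ 588.21.

about 588 cases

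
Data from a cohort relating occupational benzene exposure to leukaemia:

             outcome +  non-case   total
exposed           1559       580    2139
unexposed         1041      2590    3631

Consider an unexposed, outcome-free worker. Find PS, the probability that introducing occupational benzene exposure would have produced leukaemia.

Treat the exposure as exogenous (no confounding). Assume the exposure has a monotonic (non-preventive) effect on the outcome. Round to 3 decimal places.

PS ≈ 0.620

p₁ = P(outcome | exposed) = 1559/2139 = 0.72885
p₀ = P(outcome | unexposed) = 1041/3631 = 0.2867
Under exogeneity and monotonicity, PS = (p₁ − p₀)/(1 − p₀).
PS = (0.72885 − 0.2867) / 0.7133 ≈ 0.6199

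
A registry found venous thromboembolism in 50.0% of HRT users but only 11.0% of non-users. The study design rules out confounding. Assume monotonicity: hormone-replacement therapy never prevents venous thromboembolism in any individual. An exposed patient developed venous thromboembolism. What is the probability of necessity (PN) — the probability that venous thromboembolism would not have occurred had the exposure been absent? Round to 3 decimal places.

PN ≈ 0.780

p₁ = 0.5, p₀ = 0.11.
Under exogeneity and monotonicity, PN = (p₁ − p₀) / p₁.
PN = (0.5 − 0.11) / 0.5 = 0.39 / 0.5 ≈ 0.7800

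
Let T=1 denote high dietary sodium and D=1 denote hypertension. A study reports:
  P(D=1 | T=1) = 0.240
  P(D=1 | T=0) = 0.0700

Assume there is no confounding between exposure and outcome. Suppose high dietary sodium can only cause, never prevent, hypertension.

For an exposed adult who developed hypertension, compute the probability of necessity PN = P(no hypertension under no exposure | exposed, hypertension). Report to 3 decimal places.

Let p₁ = 0.24, p₀ = 0.07.
Under exogeneity and monotonicity, PN = (p₁ − p₀) / p₁.
PN = (0.24 − 0.07) / 0.24 = 0.17 / 0.24 ≈ 0.7083

PN ≈ 0.708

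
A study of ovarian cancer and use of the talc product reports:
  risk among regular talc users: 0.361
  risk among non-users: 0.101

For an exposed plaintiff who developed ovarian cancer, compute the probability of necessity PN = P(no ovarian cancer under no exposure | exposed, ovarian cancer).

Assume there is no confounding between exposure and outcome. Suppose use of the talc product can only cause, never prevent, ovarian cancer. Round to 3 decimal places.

Let p₁ = 0.361, p₀ = 0.101.
Under exogeneity and monotonicity, PN = (p₁ − p₀) / p₁.
PN = (0.361 − 0.101) / 0.361 = 0.26 / 0.361 ≈ 0.7202

PN ≈ 0.720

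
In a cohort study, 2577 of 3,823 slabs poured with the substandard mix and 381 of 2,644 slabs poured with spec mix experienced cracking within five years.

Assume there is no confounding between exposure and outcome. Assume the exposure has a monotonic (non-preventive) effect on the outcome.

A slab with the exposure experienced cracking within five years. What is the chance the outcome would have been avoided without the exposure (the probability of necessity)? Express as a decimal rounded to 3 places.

p₁ = P(outcome | exposed) = 2577/3823 = 0.67408
p₀ = P(outcome | unexposed) = 381/2644 = 0.1441
Under exogeneity and monotonicity, PN = (p₁ − p₀) / p₁.
PN = (0.67408 − 0.1441) / 0.67408 = 0.52998 / 0.67408 ≈ 0.7862

PN ≈ 0.786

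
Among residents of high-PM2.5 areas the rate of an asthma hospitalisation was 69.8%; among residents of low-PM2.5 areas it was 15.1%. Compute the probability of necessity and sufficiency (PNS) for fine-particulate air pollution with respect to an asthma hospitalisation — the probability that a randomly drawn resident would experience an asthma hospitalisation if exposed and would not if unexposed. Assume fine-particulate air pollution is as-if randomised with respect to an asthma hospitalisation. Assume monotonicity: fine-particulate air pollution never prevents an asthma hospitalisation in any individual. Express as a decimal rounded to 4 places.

p₁ = 0.698, p₀ = 0.151.
Under exogeneity and monotonicity, PNS = p₁ − p₀.
PNS = 0.698 − 0.151 = 0.547

PNS ≈ 0.5470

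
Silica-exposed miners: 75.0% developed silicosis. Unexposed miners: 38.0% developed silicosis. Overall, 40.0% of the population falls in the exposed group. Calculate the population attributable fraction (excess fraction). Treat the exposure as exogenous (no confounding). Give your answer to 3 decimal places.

p₁ = 0.75, p₀ = 0.38.
Overall risk P(Y=1) = π·p₁ + (1−π)·p₀ = 0.4×0.75 + 0.6×0.38 = 0.528.
Under exogeneity, PAF = [P(Y=1) − p₀] / P(Y=1).
PAF = (0.528 − 0.38) / 0.528 ≈ 0.2803

PAF ≈ 0.280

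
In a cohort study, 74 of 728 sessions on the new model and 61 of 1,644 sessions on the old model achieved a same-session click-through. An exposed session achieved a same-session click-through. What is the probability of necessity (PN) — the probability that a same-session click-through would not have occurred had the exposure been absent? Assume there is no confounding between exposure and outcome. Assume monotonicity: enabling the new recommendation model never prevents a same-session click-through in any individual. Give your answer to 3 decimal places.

PN ≈ 0.635

p₁ = P(outcome | exposed) = 74/728 = 0.10165
p₀ = P(outcome | unexposed) = 61/1644 = 0.037105
Under exogeneity and monotonicity, PN = (p₁ − p₀) / p₁.
PN = (0.10165 − 0.037105) / 0.10165 = 0.064544 / 0.10165 ≈ 0.6350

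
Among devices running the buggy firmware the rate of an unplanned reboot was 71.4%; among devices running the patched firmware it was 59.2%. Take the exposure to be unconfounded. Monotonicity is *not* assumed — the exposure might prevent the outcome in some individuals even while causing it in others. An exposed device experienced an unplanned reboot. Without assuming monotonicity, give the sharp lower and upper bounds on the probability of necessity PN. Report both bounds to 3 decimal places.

p₁ = 0.714, p₀ = 0.592.
Under exogeneity alone the bounds on PN are max{0,(p₁−p₀)/p₁} ≤ PN ≤ min{1,(1−p₀)/p₁}.
  lower = (p₁ − p₀)/p₁ = 0.122 / 0.714 ≈ 0.1709
  upper = min{1, (1 − p₀)/p₁} = 0.408 / 0.714 ≈ 0.5714

0.171 ≤ PN ≤ 0.571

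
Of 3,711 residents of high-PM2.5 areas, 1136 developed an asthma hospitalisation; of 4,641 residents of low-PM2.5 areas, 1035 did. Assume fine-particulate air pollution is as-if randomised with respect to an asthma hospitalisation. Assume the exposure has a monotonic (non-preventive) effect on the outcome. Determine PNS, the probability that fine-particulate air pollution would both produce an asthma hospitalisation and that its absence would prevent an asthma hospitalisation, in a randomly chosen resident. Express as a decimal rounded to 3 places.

p₁ = P(outcome | exposed) = 1136/3711 = 0.30612
p₀ = P(outcome | unexposed) = 1035/4641 = 0.22301
Under exogeneity and monotonicity, PNS = p₁ − p₀.
PNS = 0.30612 − 0.22301 = 0.083105

PNS ≈ 0.083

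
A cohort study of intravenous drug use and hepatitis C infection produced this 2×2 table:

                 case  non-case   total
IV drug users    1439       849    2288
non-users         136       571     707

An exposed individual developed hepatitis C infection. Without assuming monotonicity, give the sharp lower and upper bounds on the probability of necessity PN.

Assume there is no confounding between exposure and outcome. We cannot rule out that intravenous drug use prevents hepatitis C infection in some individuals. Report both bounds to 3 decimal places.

0.694 ≤ PN ≤ 1.000

p₁ = P(outcome | exposed) = 1439/2288 = 0.62893
p₀ = P(outcome | unexposed) = 136/707 = 0.19236
Under exogeneity alone the bounds on PN are max{0,(p₁−p₀)/p₁} ≤ PN ≤ min{1,(1−p₀)/p₁}.
  lower = (p₁ − p₀)/p₁ = 0.43657 / 0.62893 ≈ 0.6941
  upper = min{1, (1 − p₀)/p₁} = 0.80764 / 0.62893 ≈ 1.2841 → capped at 1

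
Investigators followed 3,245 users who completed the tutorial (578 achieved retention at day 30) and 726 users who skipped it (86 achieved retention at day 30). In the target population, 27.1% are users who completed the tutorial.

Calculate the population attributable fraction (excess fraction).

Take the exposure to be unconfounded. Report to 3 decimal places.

PAF ≈ 0.120

p₁ = P(outcome | exposed) = 578/3245 = 0.17812
p₀ = P(outcome | unexposed) = 86/726 = 0.11846
Overall risk P(Y=1) = π·p₁ + (1−π)·p₀ = 0.271×0.17812 + 0.729×0.11846 = 0.13463.
Under exogeneity, PAF = [P(Y=1) − p₀] / P(Y=1).
PAF = (0.13463 − 0.11846) / 0.13463 ≈ 0.1201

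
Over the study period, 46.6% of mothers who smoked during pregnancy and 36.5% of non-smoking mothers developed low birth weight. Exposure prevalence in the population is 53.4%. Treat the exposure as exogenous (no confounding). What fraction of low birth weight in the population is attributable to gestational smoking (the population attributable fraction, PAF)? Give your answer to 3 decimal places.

p₁ = 0.466, p₀ = 0.365.
Overall risk P(Y=1) = π·p₁ + (1−π)·p₀ = 0.534×0.466 + 0.466×0.365 = 0.41893.
Under exogeneity, PAF = [P(Y=1) − p₀] / P(Y=1).
PAF = (0.41893 − 0.365) / 0.41893 ≈ 0.1287

PAF ≈ 0.129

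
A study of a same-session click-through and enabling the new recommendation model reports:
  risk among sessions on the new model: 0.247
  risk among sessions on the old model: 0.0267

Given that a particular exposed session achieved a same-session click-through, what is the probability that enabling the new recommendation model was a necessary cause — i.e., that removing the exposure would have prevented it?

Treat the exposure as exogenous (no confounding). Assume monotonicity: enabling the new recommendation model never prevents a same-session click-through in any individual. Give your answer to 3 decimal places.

PN ≈ 0.892

Let p₁ = 0.247, p₀ = 0.0267.
Under exogeneity and monotonicity, PN = (p₁ − p₀) / p₁.
PN = (0.247 − 0.0267) / 0.247 = 0.2203 / 0.247 ≈ 0.8919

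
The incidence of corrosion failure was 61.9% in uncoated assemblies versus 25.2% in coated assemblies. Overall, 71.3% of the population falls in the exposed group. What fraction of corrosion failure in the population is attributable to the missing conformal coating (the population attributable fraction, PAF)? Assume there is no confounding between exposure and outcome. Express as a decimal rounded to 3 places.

PAF ≈ 0.509

p₁ = 0.619, p₀ = 0.252.
Overall risk P(Y=1) = π·p₁ + (1−π)·p₀ = 0.713×0.619 + 0.287×0.252 = 0.51367.
Under exogeneity, PAF = [P(Y=1) − p₀] / P(Y=1).
PAF = (0.51367 − 0.252) / 0.51367 ≈ 0.5094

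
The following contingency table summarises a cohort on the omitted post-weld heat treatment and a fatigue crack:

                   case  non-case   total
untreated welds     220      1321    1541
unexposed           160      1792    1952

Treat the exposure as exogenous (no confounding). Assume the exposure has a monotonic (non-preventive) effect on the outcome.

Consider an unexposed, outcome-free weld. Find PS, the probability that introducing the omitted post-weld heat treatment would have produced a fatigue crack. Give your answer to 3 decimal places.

PS ≈ 0.066

p₁ = P(outcome | exposed) = 220/1541 = 0.14276
p₀ = P(outcome | unexposed) = 160/1952 = 0.081967
Under exogeneity and monotonicity, PS = (p₁ − p₀) / (1 − p₀).
PS = (0.14276 − 0.081967) / (1 − 0.081967) = 0.060797 / 0.91803 ≈ 0.0662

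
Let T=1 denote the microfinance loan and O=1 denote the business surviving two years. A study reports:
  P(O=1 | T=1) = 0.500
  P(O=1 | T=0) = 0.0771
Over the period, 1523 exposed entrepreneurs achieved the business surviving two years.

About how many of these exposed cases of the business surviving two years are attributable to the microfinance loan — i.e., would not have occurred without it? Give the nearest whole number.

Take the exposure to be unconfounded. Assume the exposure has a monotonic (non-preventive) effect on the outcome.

Let p₁ = 0.5, p₀ = 0.0771.
PN = (p₁ − p₀)/p₁ = (0.5 − 0.0771) / 0.5 ≈ 0.84580.
Attributable cases ≈ PN × (exposed cases) = 0.84580 × 1523 ≈ 1288.15.

about 1288 cases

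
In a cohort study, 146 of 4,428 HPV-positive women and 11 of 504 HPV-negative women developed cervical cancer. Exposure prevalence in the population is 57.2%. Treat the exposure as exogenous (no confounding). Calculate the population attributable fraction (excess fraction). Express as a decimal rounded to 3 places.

p₁ = P(outcome | exposed) = 146/4428 = 0.032972
p₀ = P(outcome | unexposed) = 11/504 = 0.021825
Overall risk P(Y=1) = π·p₁ + (1−π)·p₀ = 0.572×0.032972 + 0.428×0.021825 = 0.028201.
Under exogeneity, PAF = [P(Y=1) − p₀] / P(Y=1).
PAF = (0.028201 − 0.021825) / 0.028201 ≈ 0.2261

PAF ≈ 0.226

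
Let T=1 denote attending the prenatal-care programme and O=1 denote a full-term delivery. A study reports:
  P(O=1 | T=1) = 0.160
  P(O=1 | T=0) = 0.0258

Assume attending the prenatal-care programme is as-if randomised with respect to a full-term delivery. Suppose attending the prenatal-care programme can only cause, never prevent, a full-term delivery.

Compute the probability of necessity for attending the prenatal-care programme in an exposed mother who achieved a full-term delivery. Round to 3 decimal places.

Let p₁ = 0.16, p₀ = 0.0258.
Under exogeneity and monotonicity, PN = (p₁ − p₀) / p₁.
PN = (0.16 − 0.0258) / 0.16 = 0.1342 / 0.16 ≈ 0.8388

PN ≈ 0.839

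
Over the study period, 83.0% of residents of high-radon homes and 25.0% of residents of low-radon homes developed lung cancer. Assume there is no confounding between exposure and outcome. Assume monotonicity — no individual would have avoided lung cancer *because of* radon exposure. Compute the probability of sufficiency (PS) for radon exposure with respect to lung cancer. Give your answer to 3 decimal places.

p₁ = 0.83, p₀ = 0.25.
Under exogeneity and monotonicity, PS = (p₁ − p₀) / (1 − p₀).
PS = (0.83 − 0.25) / (1 − 0.25) = 0.58 / 0.75 ≈ 0.7733

PS ≈ 0.773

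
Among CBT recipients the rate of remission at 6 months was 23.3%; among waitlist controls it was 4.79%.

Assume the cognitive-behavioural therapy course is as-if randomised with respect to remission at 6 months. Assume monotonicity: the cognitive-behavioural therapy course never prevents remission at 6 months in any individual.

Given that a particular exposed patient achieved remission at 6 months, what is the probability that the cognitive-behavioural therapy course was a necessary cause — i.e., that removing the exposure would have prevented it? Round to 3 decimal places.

PN ≈ 0.794

p₁ = 0.233, p₀ = 0.0479.
Under exogeneity and monotonicity, PN = (p₁ − p₀) / p₁.
PN = (0.233 − 0.0479) / 0.233 = 0.1851 / 0.233 ≈ 0.7944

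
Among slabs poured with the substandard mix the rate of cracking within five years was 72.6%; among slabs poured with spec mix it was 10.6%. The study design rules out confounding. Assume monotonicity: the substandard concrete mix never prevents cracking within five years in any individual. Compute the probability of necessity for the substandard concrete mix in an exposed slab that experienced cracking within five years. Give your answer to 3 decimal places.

PN ≈ 0.854

p₁ = 0.726, p₀ = 0.106.
Under exogeneity and monotonicity, PN = (p₁ − p₀) / p₁.
PN = (0.726 − 0.106) / 0.726 = 0.62 / 0.726 ≈ 0.8540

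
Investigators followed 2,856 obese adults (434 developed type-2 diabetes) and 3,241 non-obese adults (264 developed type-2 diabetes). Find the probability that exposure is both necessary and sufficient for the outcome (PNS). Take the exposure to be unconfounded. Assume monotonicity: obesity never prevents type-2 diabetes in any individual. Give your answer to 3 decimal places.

p₁ = P(outcome | exposed) = 434/2856 = 0.15196
p₀ = P(outcome | unexposed) = 264/3241 = 0.081456
Under exogeneity and monotonicity, PNS = p₁ − p₀.
PNS = 0.15196 − 0.081456 = 0.070504

PNS ≈ 0.071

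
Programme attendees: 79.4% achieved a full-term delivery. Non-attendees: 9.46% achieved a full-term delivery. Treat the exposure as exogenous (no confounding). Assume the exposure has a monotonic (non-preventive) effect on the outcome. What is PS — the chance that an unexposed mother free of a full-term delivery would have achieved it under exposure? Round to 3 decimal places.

p₁ = 0.794, p₀ = 0.0946.
Under exogeneity and monotonicity, PS = (p₁ − p₀) / (1 − p₀).
PS = (0.794 − 0.0946) / (1 − 0.0946) = 0.6994 / 0.9054 ≈ 0.7725

PS ≈ 0.772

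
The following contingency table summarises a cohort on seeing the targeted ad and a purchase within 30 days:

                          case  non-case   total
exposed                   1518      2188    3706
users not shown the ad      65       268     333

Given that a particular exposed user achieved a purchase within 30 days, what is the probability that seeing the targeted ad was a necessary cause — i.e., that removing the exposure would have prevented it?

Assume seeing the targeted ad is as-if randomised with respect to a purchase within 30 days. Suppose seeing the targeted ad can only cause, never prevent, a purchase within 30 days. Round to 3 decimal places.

PN ≈ 0.523

p₁ = P(outcome | exposed) = 1518/3706 = 0.40961
p₀ = P(outcome | unexposed) = 65/333 = 0.1952
Under exogeneity and monotonicity, PN = (p₁ − p₀) / p₁.
PN = (0.40961 − 0.1952) / 0.40961 = 0.21441 / 0.40961 ≈ 0.5235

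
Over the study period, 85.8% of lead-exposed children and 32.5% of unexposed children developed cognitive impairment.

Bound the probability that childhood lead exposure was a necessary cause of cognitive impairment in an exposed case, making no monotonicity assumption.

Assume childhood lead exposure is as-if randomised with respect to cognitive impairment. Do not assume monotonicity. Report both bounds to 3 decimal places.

p₁ = 0.858, p₀ = 0.325.
Under exogeneity alone the bounds on PN are max{0,(p₁−p₀)/p₁} ≤ PN ≤ min{1,(1−p₀)/p₁}.
  lower = (p₁ − p₀)/p₁ = 0.533 / 0.858 ≈ 0.6212
  upper = min{1, (1 − p₀)/p₁} = 0.675 / 0.858 ≈ 0.7867

0.621 ≤ PN ≤ 0.787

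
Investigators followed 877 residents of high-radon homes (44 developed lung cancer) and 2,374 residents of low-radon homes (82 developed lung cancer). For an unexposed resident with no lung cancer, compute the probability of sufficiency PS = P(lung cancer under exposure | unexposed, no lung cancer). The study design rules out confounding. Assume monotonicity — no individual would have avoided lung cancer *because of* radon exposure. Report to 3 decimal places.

PS ≈ 0.016

p₁ = P(outcome | exposed) = 44/877 = 0.050171
p₀ = P(outcome | unexposed) = 82/2374 = 0.034541
Under exogeneity and monotonicity, PS = (p₁ − p₀) / (1 − p₀).
PS = (0.050171 − 0.034541) / (1 − 0.034541) = 0.01563 / 0.96546 ≈ 0.0162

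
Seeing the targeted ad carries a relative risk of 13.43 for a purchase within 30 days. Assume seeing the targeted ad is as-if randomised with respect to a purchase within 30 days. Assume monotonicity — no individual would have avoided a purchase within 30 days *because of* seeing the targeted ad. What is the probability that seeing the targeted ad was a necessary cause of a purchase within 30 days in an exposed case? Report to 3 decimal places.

Under exogeneity and monotonicity, PN = (RR − 1) / RR = 1 − 1/RR.
PN = (13.43 − 1) / 13.43 = 12.43 / 13.43 ≈ 0.9255

PN ≈ 0.926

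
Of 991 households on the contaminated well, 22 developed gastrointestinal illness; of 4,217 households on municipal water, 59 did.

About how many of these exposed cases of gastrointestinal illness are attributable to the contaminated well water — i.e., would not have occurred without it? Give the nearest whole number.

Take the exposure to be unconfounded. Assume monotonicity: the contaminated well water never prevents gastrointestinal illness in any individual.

about 8 cases

p₁ = P(outcome | exposed) = 22/991 = 0.0222
p₀ = P(outcome | unexposed) = 59/4217 = 0.013991
PN = (p₁ − p₀)/p₁ = (0.0222 − 0.013991) / 0.0222 ≈ 0.36977.
Attributable cases ≈ PN × (exposed cases) = 0.36977 × 22 ≈ 8.13.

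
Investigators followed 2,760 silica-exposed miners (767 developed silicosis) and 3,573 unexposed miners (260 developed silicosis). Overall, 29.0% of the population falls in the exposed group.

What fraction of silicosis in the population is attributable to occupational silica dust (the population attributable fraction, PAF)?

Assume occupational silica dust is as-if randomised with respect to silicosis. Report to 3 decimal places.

PAF ≈ 0.450

p₁ = P(outcome | exposed) = 767/2760 = 0.2779
p₀ = P(outcome | unexposed) = 260/3573 = 0.072768
Overall risk P(Y=1) = π·p₁ + (1−π)·p₀ = 0.29×0.2779 + 0.71×0.072768 = 0.13226.
Under exogeneity, PAF = [P(Y=1) − p₀] / P(Y=1).
PAF = (0.13226 − 0.072768) / 0.13226 ≈ 0.4498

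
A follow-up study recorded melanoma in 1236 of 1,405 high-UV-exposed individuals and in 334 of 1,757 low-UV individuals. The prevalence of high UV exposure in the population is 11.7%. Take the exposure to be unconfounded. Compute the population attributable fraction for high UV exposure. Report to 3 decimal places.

PAF ≈ 0.298

p₁ = P(outcome | exposed) = 1236/1405 = 0.87972
p₀ = P(outcome | unexposed) = 334/1757 = 0.1901
Overall risk P(Y=1) = π·p₁ + (1−π)·p₀ = 0.117×0.87972 + 0.883×0.1901 = 0.27078.
Under exogeneity, PAF = [P(Y=1) − p₀] / P(Y=1).
PAF = (0.27078 − 0.1901) / 0.27078 ≈ 0.2980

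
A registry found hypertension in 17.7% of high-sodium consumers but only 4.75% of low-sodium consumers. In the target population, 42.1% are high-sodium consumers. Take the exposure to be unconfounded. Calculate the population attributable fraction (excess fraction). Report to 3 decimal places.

PAF ≈ 0.534

p₁ = 0.177, p₀ = 0.0475.
Overall risk P(Y=1) = π·p₁ + (1−π)·p₀ = 0.421×0.177 + 0.579×0.0475 = 0.10202.
Under exogeneity, PAF = [P(Y=1) − p₀] / P(Y=1).
PAF = (0.10202 − 0.0475) / 0.10202 ≈ 0.5344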